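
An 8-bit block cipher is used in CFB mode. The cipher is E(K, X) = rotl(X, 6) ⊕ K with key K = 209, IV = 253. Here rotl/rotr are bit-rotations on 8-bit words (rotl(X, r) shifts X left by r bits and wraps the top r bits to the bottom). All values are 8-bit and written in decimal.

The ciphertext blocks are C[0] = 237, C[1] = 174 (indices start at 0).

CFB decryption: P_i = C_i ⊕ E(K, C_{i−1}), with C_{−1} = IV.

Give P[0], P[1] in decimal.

P[0] = 67, P[1] = 4

P[0]: E(K, 253) = 174; 237 ⊕ 174 = 67.
P[1]: E(K, 237) = 170; 174 ⊕ 170 = 4.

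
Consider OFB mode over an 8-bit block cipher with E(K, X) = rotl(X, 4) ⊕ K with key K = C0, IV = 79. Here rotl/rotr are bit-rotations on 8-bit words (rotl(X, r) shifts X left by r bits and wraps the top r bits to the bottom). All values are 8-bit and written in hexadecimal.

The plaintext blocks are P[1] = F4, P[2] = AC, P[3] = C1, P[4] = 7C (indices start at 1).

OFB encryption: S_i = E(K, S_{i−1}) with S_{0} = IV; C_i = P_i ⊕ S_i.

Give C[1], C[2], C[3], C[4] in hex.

C[1]: S = E(K, 79) = 57; F4 ⊕ 57 = A3.
C[2]: S = E(K, 57) = B5; AC ⊕ B5 = 19.
C[3]: S = E(K, B5) = 9B; C1 ⊕ 9B = 5A.
C[4]: S = E(K, 9B) = 79; 7C ⊕ 79 = 05.

C[1] = A3, C[2] = 19, C[3] = 5A, C[4] = 05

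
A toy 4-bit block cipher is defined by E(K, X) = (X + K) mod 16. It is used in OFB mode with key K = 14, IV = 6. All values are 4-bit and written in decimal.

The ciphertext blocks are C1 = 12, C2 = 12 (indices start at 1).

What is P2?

P2 = 14

OFB decryption: S_i = E(K, S_{i−1}) with S_{0} = IV; P_i = C_i ⊕ S_i.
P1: S = E(K, 6) = 4; 12 ⊕ 4 = 8.
P2: S = E(K, 4) = 2; 12 ⊕ 2 = 14.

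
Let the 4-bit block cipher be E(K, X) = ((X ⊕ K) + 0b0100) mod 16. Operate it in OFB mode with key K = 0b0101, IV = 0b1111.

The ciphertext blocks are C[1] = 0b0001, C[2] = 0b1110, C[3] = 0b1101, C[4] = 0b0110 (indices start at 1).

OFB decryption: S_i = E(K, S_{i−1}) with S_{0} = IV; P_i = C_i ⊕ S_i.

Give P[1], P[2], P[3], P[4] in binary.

P[1] = 0b1111, P[2] = 0b0001, P[3] = 0b0011, P[4] = 0b1001

P[1]: S = E(K, 0b1111) = 0b1110; 0b0001 ⊕ 0b1110 = 0b1111.
P[2]: S = E(K, 0b1110) = 0b1111; 0b1110 ⊕ 0b1111 = 0b0001.
P[3]: S = E(K, 0b1111) = 0b1110; 0b1101 ⊕ 0b1110 = 0b0011.
P[4]: S = E(K, 0b1110) = 0b1111; 0b0110 ⊕ 0b1111 = 0b1001.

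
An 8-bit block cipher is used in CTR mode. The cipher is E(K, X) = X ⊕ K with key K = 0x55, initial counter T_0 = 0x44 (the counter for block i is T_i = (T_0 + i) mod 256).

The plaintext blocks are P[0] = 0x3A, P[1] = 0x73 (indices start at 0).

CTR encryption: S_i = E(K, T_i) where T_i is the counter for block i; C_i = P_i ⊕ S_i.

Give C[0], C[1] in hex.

C[0] = 0x2B, C[1] = 0x63

C[0]: T = 0x44, S = E(K, T) = 0x11; 0x3A ⊕ 0x11 = 0x2B.
C[1]: T = 0x45, S = E(K, T) = 0x10; 0x73 ⊕ 0x10 = 0x63.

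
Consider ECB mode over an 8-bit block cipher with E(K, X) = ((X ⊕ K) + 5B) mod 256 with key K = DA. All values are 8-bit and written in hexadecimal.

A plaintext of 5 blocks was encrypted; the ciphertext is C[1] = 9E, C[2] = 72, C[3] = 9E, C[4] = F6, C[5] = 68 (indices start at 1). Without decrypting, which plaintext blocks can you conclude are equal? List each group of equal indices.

ECB encrypts each block independently with the same key, so equal ciphertext blocks imply equal plaintext blocks.
C[1] = C[3] = 9E, so P[1] = P[3].

P[1] = P[3]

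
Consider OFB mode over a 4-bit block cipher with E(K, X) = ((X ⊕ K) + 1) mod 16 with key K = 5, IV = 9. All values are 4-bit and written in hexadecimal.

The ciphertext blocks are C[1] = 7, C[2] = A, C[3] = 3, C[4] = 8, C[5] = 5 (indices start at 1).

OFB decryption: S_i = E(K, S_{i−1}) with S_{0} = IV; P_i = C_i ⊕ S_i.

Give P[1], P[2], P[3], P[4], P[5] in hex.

P[1]: S = E(K, 9) = D; 7 ⊕ D = A.
P[2]: S = E(K, D) = 9; A ⊕ 9 = 3.
P[3]: S = E(K, 9) = D; 3 ⊕ D = E.
P[4]: S = E(K, D) = 9; 8 ⊕ 9 = 1.
P[5]: S = E(K, 9) = D; 5 ⊕ D = 8.

P[1] = A, P[2] = 3, P[3] = E, P[4] = 1, P[5] = 8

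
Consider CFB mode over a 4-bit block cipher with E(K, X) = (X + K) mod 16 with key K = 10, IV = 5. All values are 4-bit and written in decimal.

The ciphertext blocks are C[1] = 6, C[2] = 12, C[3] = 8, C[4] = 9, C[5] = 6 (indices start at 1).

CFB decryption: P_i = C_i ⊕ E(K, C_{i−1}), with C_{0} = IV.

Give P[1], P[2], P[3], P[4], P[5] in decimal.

P[1]: E(K, 5) = 15; 6 ⊕ 15 = 9.
P[2]: E(K, 6) = 0; 12 ⊕ 0 = 12.
P[3]: E(K, 12) = 6; 8 ⊕ 6 = 14.
P[4]: E(K, 8) = 2; 9 ⊕ 2 = 11.
P[5]: E(K, 9) = 3; 6 ⊕ 3 = 5.

P[1] = 9, P[2] = 12, P[3] = 14, P[4] = 11, P[5] = 5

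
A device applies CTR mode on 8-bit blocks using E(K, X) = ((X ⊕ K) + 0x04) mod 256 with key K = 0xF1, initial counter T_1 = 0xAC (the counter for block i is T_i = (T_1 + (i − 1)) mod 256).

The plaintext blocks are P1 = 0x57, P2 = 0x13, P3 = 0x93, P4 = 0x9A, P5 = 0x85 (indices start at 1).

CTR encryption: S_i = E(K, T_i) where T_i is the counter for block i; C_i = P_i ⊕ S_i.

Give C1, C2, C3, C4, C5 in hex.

C1 = 0x36, C2 = 0x73, C3 = 0xF0, C4 = 0xF8, C5 = 0xC0

C1: T = 0xAC, S = E(K, T) = 0x61; 0x57 ⊕ 0x61 = 0x36.
C2: T = 0xAD, S = E(K, T) = 0x60; 0x13 ⊕ 0x60 = 0x73.
C3: T = 0xAE, S = E(K, T) = 0x63; 0x93 ⊕ 0x63 = 0xF0.
C4: T = 0xAF, S = E(K, T) = 0x62; 0x9A ⊕ 0x62 = 0xF8.
C5: T = 0xB0, S = E(K, T) = 0x45; 0x85 ⊕ 0x45 = 0xC0.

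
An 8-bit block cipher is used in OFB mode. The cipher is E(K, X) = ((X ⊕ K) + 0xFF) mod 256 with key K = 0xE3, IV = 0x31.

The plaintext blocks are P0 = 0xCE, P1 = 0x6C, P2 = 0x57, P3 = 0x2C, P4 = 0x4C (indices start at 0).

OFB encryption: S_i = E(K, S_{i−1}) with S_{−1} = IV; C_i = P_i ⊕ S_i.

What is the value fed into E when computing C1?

C0: S = E(K, 0x31) = 0xD1; 0xCE ⊕ 0xD1 = 0x1F.
C1: S = E(K, 0xD1) = 0x31; 0x6C ⊕ 0x31 = 0x5D.
So the input to E for block 1 is 0xD1.

0xD1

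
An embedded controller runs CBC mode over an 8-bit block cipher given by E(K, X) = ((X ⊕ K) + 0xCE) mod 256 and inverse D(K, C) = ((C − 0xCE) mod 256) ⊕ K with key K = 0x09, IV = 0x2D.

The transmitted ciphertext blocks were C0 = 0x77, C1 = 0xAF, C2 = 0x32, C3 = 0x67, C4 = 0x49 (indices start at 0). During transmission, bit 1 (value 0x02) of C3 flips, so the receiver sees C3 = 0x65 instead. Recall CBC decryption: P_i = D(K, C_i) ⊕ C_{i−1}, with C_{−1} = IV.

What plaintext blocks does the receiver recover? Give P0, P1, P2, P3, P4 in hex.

P0 = 0x8D, P1 = 0x9F, P2 = 0xC2, P3 = 0xAC, P4 = 0x17

Only C3 changed, to 0x65. In CBC, a change in C_i garbles P_i and flips the same bit in P_{i+1}. Decrypting the received ciphertext:
P0: D(K, 0x77) = 0xA0; 0xA0 ⊕ 0x2D = 0x8D.
P1: D(K, 0xAF) = 0xE8; 0xE8 ⊕ 0x77 = 0x9F.
P2: D(K, 0x32) = 0x6D; 0x6D ⊕ 0xAF = 0xC2.
P3: D(K, 0x65) = 0x9E; 0x9E ⊕ 0x32 = 0xAC.
P4: D(K, 0x49) = 0x72; 0x72 ⊕ 0x65 = 0x17.
Blocks that differ from the original plaintext: P3, P4.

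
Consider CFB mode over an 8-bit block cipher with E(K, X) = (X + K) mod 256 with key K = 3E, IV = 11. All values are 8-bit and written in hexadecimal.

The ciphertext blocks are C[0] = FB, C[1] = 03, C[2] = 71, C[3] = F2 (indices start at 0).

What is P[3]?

CFB decryption: P_i = C_i ⊕ E(K, C_{i−1}), with C_{−1} = IV.
P[3]: E(K, 71) = AF; F2 ⊕ AF = 5D.

P[3] = 5D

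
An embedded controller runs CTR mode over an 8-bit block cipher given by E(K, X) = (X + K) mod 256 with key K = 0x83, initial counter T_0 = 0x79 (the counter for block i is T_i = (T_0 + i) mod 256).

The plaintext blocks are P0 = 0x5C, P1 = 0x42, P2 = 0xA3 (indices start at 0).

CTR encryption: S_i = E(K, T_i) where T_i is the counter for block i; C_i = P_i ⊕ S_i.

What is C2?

C2 = 0x5D

C0: T = 0x79, S = E(K, T) = 0xFC; 0x5C ⊕ 0xFC = 0xA0.
C1: T = 0x7A, S = E(K, T) = 0xFD; 0x42 ⊕ 0xFD = 0xBF.
C2: T = 0x7B, S = E(K, T) = 0xFE; 0xA3 ⊕ 0xFE = 0x5D.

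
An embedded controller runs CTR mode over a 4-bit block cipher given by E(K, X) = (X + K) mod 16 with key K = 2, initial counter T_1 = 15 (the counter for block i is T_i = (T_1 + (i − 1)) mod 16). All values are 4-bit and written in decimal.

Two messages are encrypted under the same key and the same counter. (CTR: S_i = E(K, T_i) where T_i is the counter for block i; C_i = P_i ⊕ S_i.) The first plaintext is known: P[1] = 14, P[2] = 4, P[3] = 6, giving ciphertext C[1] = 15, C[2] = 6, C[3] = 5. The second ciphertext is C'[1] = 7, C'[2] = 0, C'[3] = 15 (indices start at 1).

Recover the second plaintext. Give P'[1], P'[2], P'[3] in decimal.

In CTR with a reused counter, both messages share the same keystream S_i, so C_i ⊕ C'_i = P_i ⊕ P'_i and thus P'_i = P_i ⊕ C_i ⊕ C'_i.
P'[1]: 14 ⊕ 15 ⊕ 7 = 6.
P'[2]: 4 ⊕ 6 ⊕ 0 = 2.
P'[3]: 6 ⊕ 5 ⊕ 15 = 12.

P'[1] = 6, P'[2] = 2, P'[3] = 12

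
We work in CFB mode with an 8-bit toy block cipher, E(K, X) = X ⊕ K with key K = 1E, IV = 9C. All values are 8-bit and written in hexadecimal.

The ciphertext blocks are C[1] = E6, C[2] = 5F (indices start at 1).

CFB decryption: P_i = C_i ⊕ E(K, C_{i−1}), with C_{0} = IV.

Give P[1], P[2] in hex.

P[1]: E(K, 9C) = 82; E6 ⊕ 82 = 64.
P[2]: E(K, E6) = F8; 5F ⊕ F8 = A7.

P[1] = 64, P[2] = A7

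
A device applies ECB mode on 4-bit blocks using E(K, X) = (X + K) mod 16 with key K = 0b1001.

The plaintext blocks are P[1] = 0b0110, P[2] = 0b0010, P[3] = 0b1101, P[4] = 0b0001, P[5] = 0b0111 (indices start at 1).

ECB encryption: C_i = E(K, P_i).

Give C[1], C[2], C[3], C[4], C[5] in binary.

C[1] = 0b1111, C[2] = 0b1011, C[3] = 0b0110, C[4] = 0b1010, C[5] = 0b0000

C[1]: E(K, 0b0110) = 0b1111.
C[2]: E(K, 0b0010) = 0b1011.
C[3]: E(K, 0b1101) = 0b0110.
C[4]: E(K, 0b0001) = 0b1010.
C[5]: E(K, 0b0111) = 0b0000.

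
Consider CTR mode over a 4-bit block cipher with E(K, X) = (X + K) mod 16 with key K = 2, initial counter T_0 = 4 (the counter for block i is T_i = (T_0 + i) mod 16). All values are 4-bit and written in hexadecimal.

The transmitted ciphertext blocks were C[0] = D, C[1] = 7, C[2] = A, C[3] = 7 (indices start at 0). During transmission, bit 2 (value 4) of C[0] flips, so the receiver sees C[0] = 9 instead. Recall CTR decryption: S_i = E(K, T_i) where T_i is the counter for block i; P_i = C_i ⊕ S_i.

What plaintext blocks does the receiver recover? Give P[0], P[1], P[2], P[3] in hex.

P[0] = F, P[1] = 0, P[2] = 2, P[3] = E

Only C[0] changed, to 9. In CTR, a change in C_i flips the same bit in P_i only; the keystream is unaffected. Decrypting the received ciphertext:
P[0]: T = 4, S = E(K, T) = 6; 9 ⊕ 6 = F.
P[1]: T = 5, S = E(K, T) = 7; 7 ⊕ 7 = 0.
P[2]: T = 6, S = E(K, T) = 8; A ⊕ 8 = 2.
P[3]: T = 7, S = E(K, T) = 9; 7 ⊕ 9 = E.
Blocks that differ from the original plaintext: P[0].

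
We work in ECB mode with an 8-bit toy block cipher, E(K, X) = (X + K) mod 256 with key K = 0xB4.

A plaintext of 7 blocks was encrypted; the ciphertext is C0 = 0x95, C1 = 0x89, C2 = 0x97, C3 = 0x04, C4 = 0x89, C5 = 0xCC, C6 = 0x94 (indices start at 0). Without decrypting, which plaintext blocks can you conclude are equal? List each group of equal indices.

P1 = P4

ECB encrypts each block independently with the same key, so equal ciphertext blocks imply equal plaintext blocks.
C1 = C4 = 0x89, so P1 = P4.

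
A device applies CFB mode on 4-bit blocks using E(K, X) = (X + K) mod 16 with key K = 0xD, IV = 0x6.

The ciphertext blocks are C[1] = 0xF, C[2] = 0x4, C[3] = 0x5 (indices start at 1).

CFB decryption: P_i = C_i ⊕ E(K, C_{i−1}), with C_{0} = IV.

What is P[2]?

P[2]: E(K, 0xF) = 0xC; 0x4 ⊕ 0xC = 0x8.

P[2] = 0x8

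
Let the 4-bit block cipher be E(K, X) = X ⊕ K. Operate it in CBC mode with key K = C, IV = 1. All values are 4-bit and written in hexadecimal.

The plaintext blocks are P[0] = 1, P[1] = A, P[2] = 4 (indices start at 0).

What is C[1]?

CBC encryption: C_i = E(K, P_i ⊕ C_{i−1}), with C_{−1} = IV.
C[0]: P[0] ⊕ 1 = 0; E(K, 0) = C.
C[1]: P[1] ⊕ C = 6; E(K, 6) = A.

C[1] = A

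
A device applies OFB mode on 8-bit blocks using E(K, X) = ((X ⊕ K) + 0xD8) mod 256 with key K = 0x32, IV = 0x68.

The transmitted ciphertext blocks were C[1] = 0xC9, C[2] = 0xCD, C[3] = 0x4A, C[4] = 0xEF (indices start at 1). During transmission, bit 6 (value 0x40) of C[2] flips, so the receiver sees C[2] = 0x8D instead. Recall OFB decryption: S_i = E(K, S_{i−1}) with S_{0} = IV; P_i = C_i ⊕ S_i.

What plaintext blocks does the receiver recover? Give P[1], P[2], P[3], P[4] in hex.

P[1] = 0xFB, P[2] = 0x55, P[3] = 0x88, P[4] = 0x27

Only C[2] changed, to 0x8D. In OFB, a change in C_i flips the same bit in P_i only; the keystream is unaffected. Decrypting the received ciphertext:
P[1]: S = E(K, 0x68) = 0x32; 0xC9 ⊕ 0x32 = 0xFB.
P[2]: S = E(K, 0x32) = 0xD8; 0x8D ⊕ 0xD8 = 0x55.
P[3]: S = E(K, 0xD8) = 0xC2; 0x4A ⊕ 0xC2 = 0x88.
P[4]: S = E(K, 0xC2) = 0xC8; 0xEF ⊕ 0xC8 = 0x27.
Blocks that differ from the original plaintext: P[2].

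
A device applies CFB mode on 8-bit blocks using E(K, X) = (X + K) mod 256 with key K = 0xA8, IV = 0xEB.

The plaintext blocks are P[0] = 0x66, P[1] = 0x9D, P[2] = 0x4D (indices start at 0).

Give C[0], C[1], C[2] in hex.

CFB encryption: C_i = P_i ⊕ E(K, C_{i−1}), with C_{−1} = IV.
C[0]: E(K, 0xEB) = 0x93; 0x66 ⊕ 0x93 = 0xF5.
C[1]: E(K, 0xF5) = 0x9D; 0x9D ⊕ 0x9D = 0x00.
C[2]: E(K, 0x00) = 0xA8; 0x4D ⊕ 0xA8 = 0xE5.

C[0] = 0xF5, C[1] = 0x00, C[2] = 0xE5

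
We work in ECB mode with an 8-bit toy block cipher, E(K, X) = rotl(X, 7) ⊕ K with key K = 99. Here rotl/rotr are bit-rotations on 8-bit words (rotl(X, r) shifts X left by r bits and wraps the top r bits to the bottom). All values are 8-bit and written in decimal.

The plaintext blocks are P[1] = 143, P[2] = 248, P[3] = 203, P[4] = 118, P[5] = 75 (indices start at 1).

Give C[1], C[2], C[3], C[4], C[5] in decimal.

C[1] = 164, C[2] = 31, C[3] = 134, C[4] = 88, C[5] = 198

ECB encryption: C_i = E(K, P_i).
C[1]: E(K, 143) = 164.
C[2]: E(K, 248) = 31.
C[3]: E(K, 203) = 134.
C[4]: E(K, 118) = 88.
C[5]: E(K, 75) = 198.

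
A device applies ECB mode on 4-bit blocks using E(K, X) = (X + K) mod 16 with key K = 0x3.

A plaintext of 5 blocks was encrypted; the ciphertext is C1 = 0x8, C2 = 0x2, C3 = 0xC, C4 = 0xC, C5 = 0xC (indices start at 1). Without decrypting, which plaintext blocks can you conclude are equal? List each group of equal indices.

P3 = P4 = P5

ECB encrypts each block independently with the same key, so equal ciphertext blocks imply equal plaintext blocks.
C3 = C4 = C5 = 0xC, so P3 = P4 = P5.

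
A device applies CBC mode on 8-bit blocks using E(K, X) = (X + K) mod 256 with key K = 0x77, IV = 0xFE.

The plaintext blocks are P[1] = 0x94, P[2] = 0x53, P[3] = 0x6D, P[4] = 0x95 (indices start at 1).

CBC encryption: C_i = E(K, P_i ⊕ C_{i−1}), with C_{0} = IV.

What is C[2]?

C[1]: P[1] ⊕ 0xFE = 0x6A; E(K, 0x6A) = 0xE1.
C[2]: P[2] ⊕ 0xE1 = 0xB2; E(K, 0xB2) = 0x29.

C[2] = 0x29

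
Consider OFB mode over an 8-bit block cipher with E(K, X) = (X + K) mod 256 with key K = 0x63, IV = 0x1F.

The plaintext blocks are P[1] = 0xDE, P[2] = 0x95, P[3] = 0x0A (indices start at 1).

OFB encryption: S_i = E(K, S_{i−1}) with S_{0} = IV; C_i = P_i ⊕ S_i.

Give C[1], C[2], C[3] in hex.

C[1]: S = E(K, 0x1F) = 0x82; 0xDE ⊕ 0x82 = 0x5C.
C[2]: S = E(K, 0x82) = 0xE5; 0x95 ⊕ 0xE5 = 0x70.
C[3]: S = E(K, 0xE5) = 0x48; 0x0A ⊕ 0x48 = 0x42.

C[1] = 0x5C, C[2] = 0x70, C[3] = 0x42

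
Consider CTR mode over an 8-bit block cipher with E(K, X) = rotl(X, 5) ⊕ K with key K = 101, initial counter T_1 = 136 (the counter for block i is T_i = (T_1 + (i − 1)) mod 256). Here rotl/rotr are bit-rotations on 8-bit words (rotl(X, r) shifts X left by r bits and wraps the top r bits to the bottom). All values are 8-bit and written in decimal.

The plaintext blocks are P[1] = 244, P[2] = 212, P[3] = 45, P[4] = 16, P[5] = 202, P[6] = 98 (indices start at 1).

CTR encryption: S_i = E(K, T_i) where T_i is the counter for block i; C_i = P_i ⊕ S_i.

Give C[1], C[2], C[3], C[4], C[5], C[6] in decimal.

C[1] = 128, C[2] = 128, C[3] = 25, C[4] = 4, C[5] = 62, C[6] = 182

C[1]: T = 136, S = E(K, T) = 116; 244 ⊕ 116 = 128.
C[2]: T = 137, S = E(K, T) = 84; 212 ⊕ 84 = 128.
C[3]: T = 138, S = E(K, T) = 52; 45 ⊕ 52 = 25.
C[4]: T = 139, S = E(K, T) = 20; 16 ⊕ 20 = 4.
C[5]: T = 140, S = E(K, T) = 244; 202 ⊕ 244 = 62.
C[6]: T = 141, S = E(K, T) = 212; 98 ⊕ 212 = 182.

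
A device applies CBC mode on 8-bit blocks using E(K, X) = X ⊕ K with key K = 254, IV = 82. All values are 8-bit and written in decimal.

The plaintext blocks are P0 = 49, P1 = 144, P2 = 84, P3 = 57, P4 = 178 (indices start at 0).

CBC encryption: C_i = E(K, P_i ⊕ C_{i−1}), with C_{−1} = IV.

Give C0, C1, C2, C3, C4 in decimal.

C0 = 157, C1 = 243, C2 = 89, C3 = 158, C4 = 210

C0: P0 ⊕ 82 = 99; E(K, 99) = 157.
C1: P1 ⊕ 157 = 13; E(K, 13) = 243.
C2: P2 ⊕ 243 = 167; E(K, 167) = 89.
C3: P3 ⊕ 89 = 96; E(K, 96) = 158.
C4: P4 ⊕ 158 = 44; E(K, 44) = 210.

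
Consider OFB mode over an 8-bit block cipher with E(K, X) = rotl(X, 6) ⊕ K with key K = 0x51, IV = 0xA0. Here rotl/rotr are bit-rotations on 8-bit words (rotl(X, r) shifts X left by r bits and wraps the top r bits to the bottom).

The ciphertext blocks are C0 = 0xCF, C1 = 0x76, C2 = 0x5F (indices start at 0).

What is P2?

OFB decryption: S_i = E(K, S_{i−1}) with S_{−1} = IV; P_i = C_i ⊕ S_i.
P0: S = E(K, 0xA0) = 0x79; 0xCF ⊕ 0x79 = 0xB6.
P1: S = E(K, 0x79) = 0x0F; 0x76 ⊕ 0x0F = 0x79.
P2: S = E(K, 0x0F) = 0x92; 0x5F ⊕ 0x92 = 0xCD.

P2 = 0xCD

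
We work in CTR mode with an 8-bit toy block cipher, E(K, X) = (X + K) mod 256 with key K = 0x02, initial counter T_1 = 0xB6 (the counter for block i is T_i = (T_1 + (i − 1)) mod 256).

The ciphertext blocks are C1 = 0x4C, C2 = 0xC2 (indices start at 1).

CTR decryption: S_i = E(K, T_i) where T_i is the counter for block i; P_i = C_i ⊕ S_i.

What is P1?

P1 = 0xF4

P1: T = 0xB6, S = E(K, T) = 0xB8; 0x4C ⊕ 0xB8 = 0xF4.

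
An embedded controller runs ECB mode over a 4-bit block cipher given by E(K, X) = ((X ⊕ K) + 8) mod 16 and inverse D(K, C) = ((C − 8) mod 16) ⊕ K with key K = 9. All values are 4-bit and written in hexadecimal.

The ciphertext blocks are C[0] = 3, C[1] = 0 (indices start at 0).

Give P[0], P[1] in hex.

P[0] = 2, P[1] = 1

ECB decryption: P_i = D(K, C_i).
P[0]: D(K, 3) = 2.
P[1]: D(K, 0) = 1.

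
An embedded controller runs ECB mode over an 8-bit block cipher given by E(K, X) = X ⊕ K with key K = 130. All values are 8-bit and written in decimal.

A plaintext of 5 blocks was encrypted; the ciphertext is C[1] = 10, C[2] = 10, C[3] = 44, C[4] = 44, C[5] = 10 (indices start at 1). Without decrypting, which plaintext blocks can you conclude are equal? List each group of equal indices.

P[1] = P[2] = P[5]; P[3] = P[4]

ECB encrypts each block independently with the same key, so equal ciphertext blocks imply equal plaintext blocks.
C[1] = C[2] = C[5] = 10, so P[1] = P[2] = P[5].
C[3] = C[4] = 44, so P[3] = P[4].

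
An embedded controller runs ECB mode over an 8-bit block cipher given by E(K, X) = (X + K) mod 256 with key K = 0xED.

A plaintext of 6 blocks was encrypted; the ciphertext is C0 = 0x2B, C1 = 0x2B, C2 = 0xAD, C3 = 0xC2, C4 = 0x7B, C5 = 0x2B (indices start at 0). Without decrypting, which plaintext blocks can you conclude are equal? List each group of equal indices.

ECB encrypts each block independently with the same key, so equal ciphertext blocks imply equal plaintext blocks.
C0 = C1 = C5 = 0x2B, so P0 = P1 = P5.

P0 = P1 = P5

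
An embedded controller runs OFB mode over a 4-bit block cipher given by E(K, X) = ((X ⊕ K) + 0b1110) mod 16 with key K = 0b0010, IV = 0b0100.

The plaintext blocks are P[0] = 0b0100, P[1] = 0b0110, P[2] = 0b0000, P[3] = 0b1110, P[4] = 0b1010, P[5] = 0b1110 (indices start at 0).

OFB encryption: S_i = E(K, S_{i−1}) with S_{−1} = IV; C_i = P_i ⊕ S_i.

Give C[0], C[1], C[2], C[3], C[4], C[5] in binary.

C[0] = 0b0000, C[1] = 0b0010, C[2] = 0b0100, C[3] = 0b1010, C[4] = 0b1110, C[5] = 0b1010

C[0]: S = E(K, 0b0100) = 0b0100; 0b0100 ⊕ 0b0100 = 0b0000.
C[1]: S = E(K, 0b0100) = 0b0100; 0b0110 ⊕ 0b0100 = 0b0010.
C[2]: S = E(K, 0b0100) = 0b0100; 0b0000 ⊕ 0b0100 = 0b0100.
C[3]: S = E(K, 0b0100) = 0b0100; 0b1110 ⊕ 0b0100 = 0b1010.
C[4]: S = E(K, 0b0100) = 0b0100; 0b1010 ⊕ 0b0100 = 0b1110.
C[5]: S = E(K, 0b0100) = 0b0100; 0b1110 ⊕ 0b0100 = 0b1010.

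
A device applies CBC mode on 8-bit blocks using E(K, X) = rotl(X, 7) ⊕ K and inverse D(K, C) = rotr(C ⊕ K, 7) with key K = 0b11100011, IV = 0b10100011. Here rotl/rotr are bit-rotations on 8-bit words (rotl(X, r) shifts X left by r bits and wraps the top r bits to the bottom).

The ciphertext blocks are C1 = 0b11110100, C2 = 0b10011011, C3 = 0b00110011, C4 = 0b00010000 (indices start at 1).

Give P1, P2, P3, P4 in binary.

CBC decryption: P_i = D(K, C_i) ⊕ C_{i−1}, with C_{0} = IV.
P1: D(K, 0b11110100) = 0b00101110; 0b00101110 ⊕ 0b10100011 = 0b10001101.
P2: D(K, 0b10011011) = 0b11110000; 0b11110000 ⊕ 0b11110100 = 0b00000100.
P3: D(K, 0b00110011) = 0b10100001; 0b10100001 ⊕ 0b10011011 = 0b00111010.
P4: D(K, 0b00010000) = 0b11100111; 0b11100111 ⊕ 0b00110011 = 0b11010100.

P1 = 0b10001101, P2 = 0b00000100, P3 = 0b00111010, P4 = 0b11010100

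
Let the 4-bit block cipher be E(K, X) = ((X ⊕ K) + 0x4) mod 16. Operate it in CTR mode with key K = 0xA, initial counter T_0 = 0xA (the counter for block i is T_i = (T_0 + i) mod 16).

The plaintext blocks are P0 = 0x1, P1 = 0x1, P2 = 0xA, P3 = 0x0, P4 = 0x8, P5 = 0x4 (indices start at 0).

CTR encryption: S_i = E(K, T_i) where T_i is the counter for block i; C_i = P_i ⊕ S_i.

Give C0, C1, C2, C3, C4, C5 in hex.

C0 = 0x5, C1 = 0x4, C2 = 0x0, C3 = 0xB, C4 = 0x0, C5 = 0xD

C0: T = 0xA, S = E(K, T) = 0x4; 0x1 ⊕ 0x4 = 0x5.
C1: T = 0xB, S = E(K, T) = 0x5; 0x1 ⊕ 0x5 = 0x4.
C2: T = 0xC, S = E(K, T) = 0xA; 0xA ⊕ 0xA = 0x0.
C3: T = 0xD, S = E(K, T) = 0xB; 0x0 ⊕ 0xB = 0xB.
C4: T = 0xE, S = E(K, T) = 0x8; 0x8 ⊕ 0x8 = 0x0.
C5: T = 0xF, S = E(K, T) = 0x9; 0x4 ⊕ 0x9 = 0xD.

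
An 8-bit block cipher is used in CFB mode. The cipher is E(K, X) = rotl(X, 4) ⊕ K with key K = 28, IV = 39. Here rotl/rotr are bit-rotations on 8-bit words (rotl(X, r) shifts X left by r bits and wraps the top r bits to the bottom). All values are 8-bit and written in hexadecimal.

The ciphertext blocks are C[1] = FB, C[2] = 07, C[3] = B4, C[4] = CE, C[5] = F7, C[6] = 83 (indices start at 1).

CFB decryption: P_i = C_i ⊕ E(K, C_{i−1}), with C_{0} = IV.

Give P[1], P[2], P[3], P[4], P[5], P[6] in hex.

P[1]: E(K, 39) = BB; FB ⊕ BB = 40.
P[2]: E(K, FB) = 97; 07 ⊕ 97 = 90.
P[3]: E(K, 07) = 58; B4 ⊕ 58 = EC.
P[4]: E(K, B4) = 63; CE ⊕ 63 = AD.
P[5]: E(K, CE) = C4; F7 ⊕ C4 = 33.
P[6]: E(K, F7) = 57; 83 ⊕ 57 = D4.

P[1] = 40, P[2] = 90, P[3] = EC, P[4] = AD, P[5] = 33, P[6] = D4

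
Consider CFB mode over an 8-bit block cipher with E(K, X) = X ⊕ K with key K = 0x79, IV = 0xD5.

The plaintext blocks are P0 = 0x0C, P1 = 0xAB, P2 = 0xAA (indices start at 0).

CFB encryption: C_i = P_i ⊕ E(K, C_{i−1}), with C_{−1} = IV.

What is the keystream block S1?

C0: E(K, 0xD5) = 0xAC; 0x0C ⊕ 0xAC = 0xA0.
C1: E(K, 0xA0) = 0xD9; 0xAB ⊕ 0xD9 = 0x72.
So S1 = 0xD9.

0xD9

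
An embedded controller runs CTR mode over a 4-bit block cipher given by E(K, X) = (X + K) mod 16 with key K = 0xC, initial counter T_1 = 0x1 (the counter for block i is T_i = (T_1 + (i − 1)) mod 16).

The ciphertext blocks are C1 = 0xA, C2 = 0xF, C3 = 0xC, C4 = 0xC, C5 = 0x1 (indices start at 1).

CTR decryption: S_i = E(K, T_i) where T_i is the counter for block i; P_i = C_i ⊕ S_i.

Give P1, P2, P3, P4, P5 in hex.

P1: T = 0x1, S = E(K, T) = 0xD; 0xA ⊕ 0xD = 0x7.
P2: T = 0x2, S = E(K, T) = 0xE; 0xF ⊕ 0xE = 0x1.
P3: T = 0x3, S = E(K, T) = 0xF; 0xC ⊕ 0xF = 0x3.
P4: T = 0x4, S = E(K, T) = 0x0; 0xC ⊕ 0x0 = 0xC.
P5: T = 0x5, S = E(K, T) = 0x1; 0x1 ⊕ 0x1 = 0x0.

P1 = 0x7, P2 = 0x1, P3 = 0x3, P4 = 0xC, P5 = 0x0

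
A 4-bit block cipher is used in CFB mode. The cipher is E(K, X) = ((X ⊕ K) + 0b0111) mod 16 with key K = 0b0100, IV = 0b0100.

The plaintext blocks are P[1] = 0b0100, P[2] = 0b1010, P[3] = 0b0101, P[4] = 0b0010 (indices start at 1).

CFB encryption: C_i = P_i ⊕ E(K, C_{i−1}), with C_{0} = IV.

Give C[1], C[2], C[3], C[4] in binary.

C[1]: E(K, 0b0100) = 0b0111; 0b0100 ⊕ 0b0111 = 0b0011.
C[2]: E(K, 0b0011) = 0b1110; 0b1010 ⊕ 0b1110 = 0b0100.
C[3]: E(K, 0b0100) = 0b0111; 0b0101 ⊕ 0b0111 = 0b0010.
C[4]: E(K, 0b0010) = 0b1101; 0b0010 ⊕ 0b1101 = 0b1111.

C[1] = 0b0011, C[2] = 0b0100, C[3] = 0b0010, C[4] = 0b1111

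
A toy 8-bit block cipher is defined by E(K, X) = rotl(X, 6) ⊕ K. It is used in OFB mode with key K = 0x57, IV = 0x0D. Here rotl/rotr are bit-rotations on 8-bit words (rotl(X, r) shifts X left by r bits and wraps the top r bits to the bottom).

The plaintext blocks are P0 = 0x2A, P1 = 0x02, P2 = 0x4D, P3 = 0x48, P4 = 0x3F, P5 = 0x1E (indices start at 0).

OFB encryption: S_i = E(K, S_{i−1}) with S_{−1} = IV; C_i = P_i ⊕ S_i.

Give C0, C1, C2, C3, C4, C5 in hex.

C0: S = E(K, 0x0D) = 0x14; 0x2A ⊕ 0x14 = 0x3E.
C1: S = E(K, 0x14) = 0x52; 0x02 ⊕ 0x52 = 0x50.
C2: S = E(K, 0x52) = 0xC3; 0x4D ⊕ 0xC3 = 0x8E.
C3: S = E(K, 0xC3) = 0xA7; 0x48 ⊕ 0xA7 = 0xEF.
C4: S = E(K, 0xA7) = 0xBE; 0x3F ⊕ 0xBE = 0x81.
C5: S = E(K, 0xBE) = 0xF8; 0x1E ⊕ 0xF8 = 0xE6.

C0 = 0x3E, C1 = 0x50, C2 = 0x8E, C3 = 0xEF, C4 = 0x81, C5 = 0xE6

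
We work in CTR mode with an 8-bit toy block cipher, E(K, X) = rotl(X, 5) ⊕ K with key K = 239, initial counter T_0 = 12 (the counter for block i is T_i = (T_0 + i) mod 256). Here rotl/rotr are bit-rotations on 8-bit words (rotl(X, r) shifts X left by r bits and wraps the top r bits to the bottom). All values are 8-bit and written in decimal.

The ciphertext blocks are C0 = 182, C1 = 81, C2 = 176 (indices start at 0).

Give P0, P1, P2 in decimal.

P0 = 216, P1 = 31, P2 = 158

CTR decryption: S_i = E(K, T_i) where T_i is the counter for block i; P_i = C_i ⊕ S_i.
P0: T = 12, S = E(K, T) = 110; 182 ⊕ 110 = 216.
P1: T = 13, S = E(K, T) = 78; 81 ⊕ 78 = 31.
P2: T = 14, S = E(K, T) = 46; 176 ⊕ 46 = 158.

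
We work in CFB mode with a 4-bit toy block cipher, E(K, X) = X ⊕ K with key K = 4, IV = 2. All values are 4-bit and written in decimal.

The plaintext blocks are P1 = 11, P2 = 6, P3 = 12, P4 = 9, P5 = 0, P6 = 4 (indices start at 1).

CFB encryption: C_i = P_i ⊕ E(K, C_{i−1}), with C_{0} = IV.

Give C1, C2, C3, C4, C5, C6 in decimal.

C1: E(K, 2) = 6; 11 ⊕ 6 = 13.
C2: E(K, 13) = 9; 6 ⊕ 9 = 15.
C3: E(K, 15) = 11; 12 ⊕ 11 = 7.
C4: E(K, 7) = 3; 9 ⊕ 3 = 10.
C5: E(K, 10) = 14; 0 ⊕ 14 = 14.
C6: E(K, 14) = 10; 4 ⊕ 10 = 14.

C1 = 13, C2 = 15, C3 = 7, C4 = 10, C5 = 14, C6 = 14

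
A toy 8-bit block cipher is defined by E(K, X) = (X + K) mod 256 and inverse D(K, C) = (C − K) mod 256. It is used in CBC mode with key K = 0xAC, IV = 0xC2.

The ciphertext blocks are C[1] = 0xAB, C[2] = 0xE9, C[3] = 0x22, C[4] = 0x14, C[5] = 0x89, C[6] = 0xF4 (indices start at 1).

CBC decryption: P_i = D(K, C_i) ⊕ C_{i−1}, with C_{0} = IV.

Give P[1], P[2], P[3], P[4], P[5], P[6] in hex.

P[1]: D(K, 0xAB) = 0xFF; 0xFF ⊕ 0xC2 = 0x3D.
P[2]: D(K, 0xE9) = 0x3D; 0x3D ⊕ 0xAB = 0x96.
P[3]: D(K, 0x22) = 0x76; 0x76 ⊕ 0xE9 = 0x9F.
P[4]: D(K, 0x14) = 0x68; 0x68 ⊕ 0x22 = 0x4A.
P[5]: D(K, 0x89) = 0xDD; 0xDD ⊕ 0x14 = 0xC9.
P[6]: D(K, 0xF4) = 0x48; 0x48 ⊕ 0x89 = 0xC1.

P[1] = 0x3D, P[2] = 0x96, P[3] = 0x9F, P[4] = 0x4A, P[5] = 0xC9, P[6] = 0xC1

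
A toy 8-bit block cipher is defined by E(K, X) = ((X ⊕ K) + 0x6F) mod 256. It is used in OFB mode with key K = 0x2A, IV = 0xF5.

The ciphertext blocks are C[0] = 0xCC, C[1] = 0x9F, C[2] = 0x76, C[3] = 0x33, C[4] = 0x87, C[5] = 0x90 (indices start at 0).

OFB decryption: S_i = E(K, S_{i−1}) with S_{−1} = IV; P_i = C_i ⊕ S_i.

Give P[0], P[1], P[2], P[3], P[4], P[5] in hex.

P[0]: S = E(K, 0xF5) = 0x4E; 0xCC ⊕ 0x4E = 0x82.
P[1]: S = E(K, 0x4E) = 0xD3; 0x9F ⊕ 0xD3 = 0x4C.
P[2]: S = E(K, 0xD3) = 0x68; 0x76 ⊕ 0x68 = 0x1E.
P[3]: S = E(K, 0x68) = 0xB1; 0x33 ⊕ 0xB1 = 0x82.
P[4]: S = E(K, 0xB1) = 0x0A; 0x87 ⊕ 0x0A = 0x8D.
P[5]: S = E(K, 0x0A) = 0x8F; 0x90 ⊕ 0x8F = 0x1F.

P[0] = 0x82, P[1] = 0x4C, P[2] = 0x1E, P[3] = 0x82, P[4] = 0x8D, P[5] = 0x1F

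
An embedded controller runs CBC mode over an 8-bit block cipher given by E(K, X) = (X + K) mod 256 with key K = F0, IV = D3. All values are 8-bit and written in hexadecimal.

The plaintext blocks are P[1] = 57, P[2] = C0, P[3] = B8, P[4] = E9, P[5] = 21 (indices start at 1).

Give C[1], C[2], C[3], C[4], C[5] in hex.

C[1] = 74, C[2] = A4, C[3] = 0C, C[4] = D5, C[5] = E4

CBC encryption: C_i = E(K, P_i ⊕ C_{i−1}), with C_{0} = IV.
C[1]: P[1] ⊕ D3 = 84; E(K, 84) = 74.
C[2]: P[2] ⊕ 74 = B4; E(K, B4) = A4.
C[3]: P[3] ⊕ A4 = 1C; E(K, 1C) = 0C.
C[4]: P[4] ⊕ 0C = E5; E(K, E5) = D5.
C[5]: P[5] ⊕ D5 = F4; E(K, F4) = E4.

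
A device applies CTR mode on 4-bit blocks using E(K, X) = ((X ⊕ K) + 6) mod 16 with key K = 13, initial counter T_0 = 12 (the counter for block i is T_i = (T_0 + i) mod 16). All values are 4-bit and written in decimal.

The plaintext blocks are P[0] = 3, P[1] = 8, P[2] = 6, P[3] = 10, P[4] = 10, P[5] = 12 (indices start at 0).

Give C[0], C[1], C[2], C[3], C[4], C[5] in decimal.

CTR encryption: S_i = E(K, T_i) where T_i is the counter for block i; C_i = P_i ⊕ S_i.
C[0]: T = 12, S = E(K, T) = 7; 3 ⊕ 7 = 4.
C[1]: T = 13, S = E(K, T) = 6; 8 ⊕ 6 = 14.
C[2]: T = 14, S = E(K, T) = 9; 6 ⊕ 9 = 15.
C[3]: T = 15, S = E(K, T) = 8; 10 ⊕ 8 = 2.
C[4]: T = 0, S = E(K, T) = 3; 10 ⊕ 3 = 9.
C[5]: T = 1, S = E(K, T) = 2; 12 ⊕ 2 = 14.

C[0] = 4, C[1] = 14, C[2] = 15, C[3] = 2, C[4] = 9, C[5] = 14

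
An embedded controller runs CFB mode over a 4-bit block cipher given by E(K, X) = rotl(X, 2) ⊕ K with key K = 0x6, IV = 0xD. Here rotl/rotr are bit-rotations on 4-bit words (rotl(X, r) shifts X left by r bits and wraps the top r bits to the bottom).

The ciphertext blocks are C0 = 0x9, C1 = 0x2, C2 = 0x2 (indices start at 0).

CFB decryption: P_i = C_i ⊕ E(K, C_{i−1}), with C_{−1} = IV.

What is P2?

P2: E(K, 0x2) = 0xE; 0x2 ⊕ 0xE = 0xC.

P2 = 0xC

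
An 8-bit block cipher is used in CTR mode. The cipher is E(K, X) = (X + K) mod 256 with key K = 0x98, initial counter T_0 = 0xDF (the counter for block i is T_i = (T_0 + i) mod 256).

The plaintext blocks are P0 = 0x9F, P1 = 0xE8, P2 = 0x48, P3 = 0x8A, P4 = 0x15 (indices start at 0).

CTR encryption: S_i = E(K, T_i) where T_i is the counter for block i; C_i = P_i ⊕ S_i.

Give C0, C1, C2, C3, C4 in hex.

C0 = 0xE8, C1 = 0x90, C2 = 0x31, C3 = 0xF0, C4 = 0x6E

C0: T = 0xDF, S = E(K, T) = 0x77; 0x9F ⊕ 0x77 = 0xE8.
C1: T = 0xE0, S = E(K, T) = 0x78; 0xE8 ⊕ 0x78 = 0x90.
C2: T = 0xE1, S = E(K, T) = 0x79; 0x48 ⊕ 0x79 = 0x31.
C3: T = 0xE2, S = E(K, T) = 0x7A; 0x8A ⊕ 0x7A = 0xF0.
C4: T = 0xE3, S = E(K, T) = 0x7B; 0x15 ⊕ 0x7B = 0x6E.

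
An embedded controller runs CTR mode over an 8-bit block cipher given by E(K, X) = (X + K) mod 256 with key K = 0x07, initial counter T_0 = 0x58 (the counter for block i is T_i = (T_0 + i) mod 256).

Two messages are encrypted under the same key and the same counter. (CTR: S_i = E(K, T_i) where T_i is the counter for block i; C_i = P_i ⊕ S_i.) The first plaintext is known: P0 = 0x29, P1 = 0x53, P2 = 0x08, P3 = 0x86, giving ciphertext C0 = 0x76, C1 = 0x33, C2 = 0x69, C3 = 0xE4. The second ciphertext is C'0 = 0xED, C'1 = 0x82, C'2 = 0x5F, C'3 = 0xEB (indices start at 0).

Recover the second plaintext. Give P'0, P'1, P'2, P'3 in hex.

P'0 = 0xB2, P'1 = 0xE2, P'2 = 0x3E, P'3 = 0x89

In CTR with a reused counter, both messages share the same keystream S_i, so C_i ⊕ C'_i = P_i ⊕ P'_i and thus P'_i = P_i ⊕ C_i ⊕ C'_i.
P'0: 0x29 ⊕ 0x76 ⊕ 0xED = 0xB2.
P'1: 0x53 ⊕ 0x33 ⊕ 0x82 = 0xE2.
P'2: 0x08 ⊕ 0x69 ⊕ 0x5F = 0x3E.
P'3: 0x86 ⊕ 0xE4 ⊕ 0xEB = 0x89.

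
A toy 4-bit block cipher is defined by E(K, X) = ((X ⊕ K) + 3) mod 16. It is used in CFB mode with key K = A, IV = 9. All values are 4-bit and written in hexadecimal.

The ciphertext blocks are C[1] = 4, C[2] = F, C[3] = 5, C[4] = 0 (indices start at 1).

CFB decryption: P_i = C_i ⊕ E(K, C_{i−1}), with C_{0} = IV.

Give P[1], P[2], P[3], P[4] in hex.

P[1] = 2, P[2] = E, P[3] = D, P[4] = 2

P[1]: E(K, 9) = 6; 4 ⊕ 6 = 2.
P[2]: E(K, 4) = 1; F ⊕ 1 = E.
P[3]: E(K, F) = 8; 5 ⊕ 8 = D.
P[4]: E(K, 5) = 2; 0 ⊕ 2 = 2.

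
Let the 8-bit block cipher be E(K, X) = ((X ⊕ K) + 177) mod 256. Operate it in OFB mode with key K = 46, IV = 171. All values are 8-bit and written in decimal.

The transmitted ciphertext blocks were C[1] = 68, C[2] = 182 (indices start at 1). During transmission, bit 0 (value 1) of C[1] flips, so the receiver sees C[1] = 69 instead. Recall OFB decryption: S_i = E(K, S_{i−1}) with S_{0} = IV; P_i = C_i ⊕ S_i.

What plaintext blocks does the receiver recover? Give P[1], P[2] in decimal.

Only C[1] changed, to 69. In OFB, a change in C_i flips the same bit in P_i only; the keystream is unaffected. Decrypting the received ciphertext:
P[1]: S = E(K, 171) = 54; 69 ⊕ 54 = 115.
P[2]: S = E(K, 54) = 201; 182 ⊕ 201 = 127.
Blocks that differ from the original plaintext: P[1].

P[1] = 115, P[2] = 127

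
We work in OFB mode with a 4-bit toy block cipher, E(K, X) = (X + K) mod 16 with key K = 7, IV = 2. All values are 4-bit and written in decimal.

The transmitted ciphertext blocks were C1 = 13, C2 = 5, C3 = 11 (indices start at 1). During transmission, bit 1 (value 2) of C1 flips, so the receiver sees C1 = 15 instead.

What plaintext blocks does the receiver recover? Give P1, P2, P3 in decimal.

OFB decryption: S_i = E(K, S_{i−1}) with S_{0} = IV; P_i = C_i ⊕ S_i.
Only C1 changed, to 15. In OFB, a change in C_i flips the same bit in P_i only; the keystream is unaffected. Decrypting the received ciphertext:
P1: S = E(K, 2) = 9; 15 ⊕ 9 = 6.
P2: S = E(K, 9) = 0; 5 ⊕ 0 = 5.
P3: S = E(K, 0) = 7; 11 ⊕ 7 = 12.
Blocks that differ from the original plaintext: P1.

P1 = 6, P2 = 5, P3 = 12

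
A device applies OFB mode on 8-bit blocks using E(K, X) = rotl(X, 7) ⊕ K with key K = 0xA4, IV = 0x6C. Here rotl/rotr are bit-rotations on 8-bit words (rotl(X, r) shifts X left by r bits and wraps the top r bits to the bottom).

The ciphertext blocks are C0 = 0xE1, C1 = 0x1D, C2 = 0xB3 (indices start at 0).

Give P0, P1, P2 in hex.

OFB decryption: S_i = E(K, S_{i−1}) with S_{−1} = IV; P_i = C_i ⊕ S_i.
P0: S = E(K, 0x6C) = 0x92; 0xE1 ⊕ 0x92 = 0x73.
P1: S = E(K, 0x92) = 0xED; 0x1D ⊕ 0xED = 0xF0.
P2: S = E(K, 0xED) = 0x52; 0xB3 ⊕ 0x52 = 0xE1.

P0 = 0x73, P1 = 0xF0, P2 = 0xE1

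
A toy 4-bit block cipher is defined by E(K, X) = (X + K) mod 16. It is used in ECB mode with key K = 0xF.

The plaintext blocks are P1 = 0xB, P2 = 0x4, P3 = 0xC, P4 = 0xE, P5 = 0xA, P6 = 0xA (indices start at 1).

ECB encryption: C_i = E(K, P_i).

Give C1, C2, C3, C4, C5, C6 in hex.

C1 = 0xA, C2 = 0x3, C3 = 0xB, C4 = 0xD, C5 = 0x9, C6 = 0x9

C1: E(K, 0xB) = 0xA.
C2: E(K, 0x4) = 0x3.
C3: E(K, 0xC) = 0xB.
C4: E(K, 0xE) = 0xD.
C5: E(K, 0xA) = 0x9.
C6: E(K, 0xA) = 0x9.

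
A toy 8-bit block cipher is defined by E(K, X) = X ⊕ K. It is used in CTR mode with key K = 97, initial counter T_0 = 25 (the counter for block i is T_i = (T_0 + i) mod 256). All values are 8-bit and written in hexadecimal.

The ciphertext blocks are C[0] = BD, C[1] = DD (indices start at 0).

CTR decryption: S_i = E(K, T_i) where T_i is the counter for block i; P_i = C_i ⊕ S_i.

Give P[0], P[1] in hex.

P[0] = 0F, P[1] = 6C

P[0]: T = 25, S = E(K, T) = B2; BD ⊕ B2 = 0F.
P[1]: T = 26, S = E(K, T) = B1; DD ⊕ B1 = 6C.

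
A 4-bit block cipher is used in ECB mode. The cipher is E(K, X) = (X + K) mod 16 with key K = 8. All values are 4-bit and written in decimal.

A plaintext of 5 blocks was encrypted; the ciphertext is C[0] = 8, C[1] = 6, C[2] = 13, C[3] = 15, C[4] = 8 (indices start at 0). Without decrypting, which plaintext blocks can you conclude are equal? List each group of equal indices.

ECB encrypts each block independently with the same key, so equal ciphertext blocks imply equal plaintext blocks.
C[0] = C[4] = 8, so P[0] = P[4].

P[0] = P[4]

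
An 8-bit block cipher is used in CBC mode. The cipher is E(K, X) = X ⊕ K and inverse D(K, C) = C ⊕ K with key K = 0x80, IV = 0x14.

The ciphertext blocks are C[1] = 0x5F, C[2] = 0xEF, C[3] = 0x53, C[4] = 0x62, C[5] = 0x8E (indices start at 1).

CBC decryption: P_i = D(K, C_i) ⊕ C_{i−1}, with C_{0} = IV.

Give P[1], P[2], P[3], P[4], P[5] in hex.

P[1] = 0xCB, P[2] = 0x30, P[3] = 0x3C, P[4] = 0xB1, P[5] = 0x6C

P[1]: D(K, 0x5F) = 0xDF; 0xDF ⊕ 0x14 = 0xCB.
P[2]: D(K, 0xEF) = 0x6F; 0x6F ⊕ 0x5F = 0x30.
P[3]: D(K, 0x53) = 0xD3; 0xD3 ⊕ 0xEF = 0x3C.
P[4]: D(K, 0x62) = 0xE2; 0xE2 ⊕ 0x53 = 0xB1.
P[5]: D(K, 0x8E) = 0x0E; 0x0E ⊕ 0x62 = 0x6C.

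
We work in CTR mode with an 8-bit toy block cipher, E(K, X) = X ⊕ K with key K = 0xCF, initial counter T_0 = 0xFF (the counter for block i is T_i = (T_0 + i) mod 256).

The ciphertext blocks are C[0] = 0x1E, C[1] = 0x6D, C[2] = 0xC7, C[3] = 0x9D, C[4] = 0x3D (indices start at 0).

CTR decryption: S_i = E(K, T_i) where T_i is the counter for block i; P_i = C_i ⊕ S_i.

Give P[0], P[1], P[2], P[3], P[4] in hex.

P[0]: T = 0xFF, S = E(K, T) = 0x30; 0x1E ⊕ 0x30 = 0x2E.
P[1]: T = 0x00, S = E(K, T) = 0xCF; 0x6D ⊕ 0xCF = 0xA2.
P[2]: T = 0x01, S = E(K, T) = 0xCE; 0xC7 ⊕ 0xCE = 0x09.
P[3]: T = 0x02, S = E(K, T) = 0xCD; 0x9D ⊕ 0xCD = 0x50.
P[4]: T = 0x03, S = E(K, T) = 0xCC; 0x3D ⊕ 0xCC = 0xF1.

P[0] = 0x2E, P[1] = 0xA2, P[2] = 0x09, P[3] = 0x50, P[4] = 0xF1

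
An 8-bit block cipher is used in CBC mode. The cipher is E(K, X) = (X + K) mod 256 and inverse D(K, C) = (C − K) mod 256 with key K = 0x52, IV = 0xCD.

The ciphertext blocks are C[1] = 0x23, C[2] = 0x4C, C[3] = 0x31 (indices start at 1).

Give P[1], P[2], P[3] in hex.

CBC decryption: P_i = D(K, C_i) ⊕ C_{i−1}, with C_{0} = IV.
P[1]: D(K, 0x23) = 0xD1; 0xD1 ⊕ 0xCD = 0x1C.
P[2]: D(K, 0x4C) = 0xFA; 0xFA ⊕ 0x23 = 0xD9.
P[3]: D(K, 0x31) = 0xDF; 0xDF ⊕ 0x4C = 0x93.

P[1] = 0x1C, P[2] = 0xD9, P[3] = 0x93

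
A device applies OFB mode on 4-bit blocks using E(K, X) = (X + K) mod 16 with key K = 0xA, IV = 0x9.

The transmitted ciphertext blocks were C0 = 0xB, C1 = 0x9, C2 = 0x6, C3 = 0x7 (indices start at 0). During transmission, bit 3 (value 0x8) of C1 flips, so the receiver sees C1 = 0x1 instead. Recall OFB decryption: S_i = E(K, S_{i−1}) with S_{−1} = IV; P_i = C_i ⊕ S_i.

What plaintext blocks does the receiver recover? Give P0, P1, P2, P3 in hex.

Only C1 changed, to 0x1. In OFB, a change in C_i flips the same bit in P_i only; the keystream is unaffected. Decrypting the received ciphertext:
P0: S = E(K, 0x9) = 0x3; 0xB ⊕ 0x3 = 0x8.
P1: S = E(K, 0x3) = 0xD; 0x1 ⊕ 0xD = 0xC.
P2: S = E(K, 0xD) = 0x7; 0x6 ⊕ 0x7 = 0x1.
P3: S = E(K, 0x7) = 0x1; 0x7 ⊕ 0x1 = 0x6.
Blocks that differ from the original plaintext: P1.

P0 = 0x8, P1 = 0xC, P2 = 0x1, P3 = 0x6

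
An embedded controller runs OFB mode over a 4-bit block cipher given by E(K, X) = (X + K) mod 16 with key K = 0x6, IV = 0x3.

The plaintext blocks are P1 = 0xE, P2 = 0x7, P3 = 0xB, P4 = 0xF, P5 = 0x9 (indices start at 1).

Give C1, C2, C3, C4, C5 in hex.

OFB encryption: S_i = E(K, S_{i−1}) with S_{0} = IV; C_i = P_i ⊕ S_i.
C1: S = E(K, 0x3) = 0x9; 0xE ⊕ 0x9 = 0x7.
C2: S = E(K, 0x9) = 0xF; 0x7 ⊕ 0xF = 0x8.
C3: S = E(K, 0xF) = 0x5; 0xB ⊕ 0x5 = 0xE.
C4: S = E(K, 0x5) = 0xB; 0xF ⊕ 0xB = 0x4.
C5: S = E(K, 0xB) = 0x1; 0x9 ⊕ 0x1 = 0x8.

C1 = 0x7, C2 = 0x8, C3 = 0xE, C4 = 0x4, C5 = 0x8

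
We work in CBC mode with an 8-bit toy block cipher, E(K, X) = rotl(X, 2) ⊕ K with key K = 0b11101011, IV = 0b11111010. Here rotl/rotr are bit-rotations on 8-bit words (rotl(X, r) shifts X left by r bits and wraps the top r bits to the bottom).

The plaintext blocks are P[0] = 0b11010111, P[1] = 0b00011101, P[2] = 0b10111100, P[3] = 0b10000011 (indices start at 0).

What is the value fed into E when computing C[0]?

0b00101101

CBC encryption: C_i = E(K, P_i ⊕ C_{i−1}), with C_{−1} = IV.
C[0]: P[0] ⊕ 0b11111010 = 0b00101101; E(K, 0b00101101) = 0b01011111.
So the input to E for block [0] is 0b00101101.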